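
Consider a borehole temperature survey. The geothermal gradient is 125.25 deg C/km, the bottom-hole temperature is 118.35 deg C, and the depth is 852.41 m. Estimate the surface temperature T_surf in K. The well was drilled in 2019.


T_surf = T_d - grad * d / 1000
T_surf = 118.35 - 125.25 * 852.41 / 1000
T_surf = 11.58565 deg C
Convert to K: 11.58565 + 273.15 = 284.74 K
T_surf = 284.74 K


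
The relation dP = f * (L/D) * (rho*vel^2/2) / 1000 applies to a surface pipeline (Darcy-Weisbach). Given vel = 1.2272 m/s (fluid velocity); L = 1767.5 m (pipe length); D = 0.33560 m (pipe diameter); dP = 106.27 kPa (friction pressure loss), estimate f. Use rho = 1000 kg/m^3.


f = dP*1000 / ((L/D)*(rho*vel^2/2))
f = 106.27*1000 / ((1767.5/0.33560)*(1000*1.2272^2/2))
f = 0.026796


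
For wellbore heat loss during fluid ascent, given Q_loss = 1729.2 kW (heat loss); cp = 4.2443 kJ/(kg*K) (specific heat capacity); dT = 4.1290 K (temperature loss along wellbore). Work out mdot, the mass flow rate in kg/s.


mdot = Q_loss / (cp * dT)
mdot = 1729.2 / (4.2443 * 4.1290)
mdot = 98.672 kg/s


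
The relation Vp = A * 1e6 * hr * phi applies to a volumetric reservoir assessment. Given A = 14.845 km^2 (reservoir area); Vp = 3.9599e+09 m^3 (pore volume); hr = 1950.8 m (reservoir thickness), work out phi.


phi = Vp / (A * 1e6 * hr)
phi = 3.9599e+09 / (14.845 * 1e6 * 1950.8)
phi = 0.13674


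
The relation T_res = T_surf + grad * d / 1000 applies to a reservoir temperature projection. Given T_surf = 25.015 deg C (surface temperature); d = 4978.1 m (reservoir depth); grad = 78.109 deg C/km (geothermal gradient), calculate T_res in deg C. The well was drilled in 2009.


T_res = T_surf + grad * d / 1000
T_res = 25.015 + 78.109 * 4978.1 / 1000
T_res = 413.85 deg C


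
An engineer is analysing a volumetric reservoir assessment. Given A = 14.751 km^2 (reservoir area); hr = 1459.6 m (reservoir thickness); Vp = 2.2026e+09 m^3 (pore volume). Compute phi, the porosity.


phi = Vp / (A * 1e6 * hr)
phi = 2.2026e+09 / (14.751 * 1e6 * 1459.6)
phi = 0.10230


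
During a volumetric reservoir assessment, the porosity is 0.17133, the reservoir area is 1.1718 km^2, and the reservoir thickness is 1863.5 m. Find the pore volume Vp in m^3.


Vp = A * 1e6 * hr * phi
Vp = 1.1718 * 1e6 * 1863.5 * 0.17133
Vp = 3.7412e+08 m^3


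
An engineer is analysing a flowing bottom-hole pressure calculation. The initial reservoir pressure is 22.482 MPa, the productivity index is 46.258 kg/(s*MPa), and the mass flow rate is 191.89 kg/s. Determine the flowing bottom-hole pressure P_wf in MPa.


P_wf = P_i - mdot / PI
P_wf = 22.482 - 191.89 / 46.258
P_wf = 18.334 MPa


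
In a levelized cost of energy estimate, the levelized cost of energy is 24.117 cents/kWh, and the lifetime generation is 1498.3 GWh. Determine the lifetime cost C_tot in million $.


C_tot = LCOE / 100 * E_tot
C_tot = 24.117 / 100 * 1498.3
C_tot = 361.35 million $


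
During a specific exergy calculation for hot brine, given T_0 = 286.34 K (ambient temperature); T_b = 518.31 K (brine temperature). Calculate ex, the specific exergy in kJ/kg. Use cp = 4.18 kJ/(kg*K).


ex = cp * ((T_b - T_0) - T_0 * ln(T_b/T_0))
ex = 4.18 * ((518.31 - 286.34) - 286.34 * ln(518.31/286.34))
ex = 259.40 kJ/kg


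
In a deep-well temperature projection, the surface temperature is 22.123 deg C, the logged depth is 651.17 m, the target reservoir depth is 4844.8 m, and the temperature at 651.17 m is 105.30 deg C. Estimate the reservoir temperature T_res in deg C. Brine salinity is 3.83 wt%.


Step 1: grad = (T_d1 - T_surf)/d1 * 1000 = (105.3 - 22.123)/651.17 * 1000 = 127.7347 deg C/km
Step 2: T_res = T_surf + grad*d2/1000 = 22.123 + 127.7347*4844.8/1000 = 640.97 deg C
T_res = 640.97 deg C


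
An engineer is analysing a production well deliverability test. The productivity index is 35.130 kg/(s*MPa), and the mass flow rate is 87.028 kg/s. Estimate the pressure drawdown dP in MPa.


dP = mdot * 1000 / PI
dP = 87.028 * 1000 / 35.130
dP = 2477.313 kPa
Convert: 2477.313 kPa * 0.001 = 2.4773 MPa
dP = 2.4773 MPa


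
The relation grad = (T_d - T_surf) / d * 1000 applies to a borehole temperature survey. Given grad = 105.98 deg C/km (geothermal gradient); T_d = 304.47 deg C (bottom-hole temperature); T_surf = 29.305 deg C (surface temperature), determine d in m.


d = (T_d - T_surf) / grad * 1000
d = (304.47 - 29.305) / 105.98 * 1000
d = 2596.4 m


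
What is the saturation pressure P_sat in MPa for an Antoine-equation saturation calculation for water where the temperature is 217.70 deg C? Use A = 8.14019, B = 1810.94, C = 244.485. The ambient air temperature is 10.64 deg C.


P_sat = 10^(A - B/(C + T)) / 760 * 0.101325
P_sat = 10^(8.14019 - 1810.94/(244.485 + 217.70)) / 760 * 0.101325
P_sat = 2.2227 MPa


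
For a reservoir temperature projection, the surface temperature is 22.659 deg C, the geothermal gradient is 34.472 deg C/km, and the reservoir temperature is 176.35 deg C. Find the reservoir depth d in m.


d = (T_res - T_surf) / grad * 1000
d = (176.35 - 22.659) / 34.472 * 1000
d = 4458.4 m


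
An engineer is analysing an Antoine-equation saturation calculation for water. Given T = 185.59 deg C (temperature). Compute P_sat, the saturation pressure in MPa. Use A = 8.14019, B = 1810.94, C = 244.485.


P_sat = 10^(A - B/(C + T)) / 760 * 0.101325
P_sat = 10^(8.14019 - 1810.94/(244.485 + 185.59)) / 760 * 0.101325
P_sat = 1.1333 MPa


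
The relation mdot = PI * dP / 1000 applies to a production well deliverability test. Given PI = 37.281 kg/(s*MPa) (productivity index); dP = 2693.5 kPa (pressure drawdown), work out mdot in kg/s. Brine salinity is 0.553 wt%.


mdot = PI * dP / 1000
mdot = 37.281 * 2693.5 / 1000
mdot = 100.42 kg/s


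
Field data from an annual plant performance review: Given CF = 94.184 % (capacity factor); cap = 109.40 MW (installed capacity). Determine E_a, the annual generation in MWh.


E_a = CF / 100 * cap * 8760
E_a = 94.184 / 100 * 109.40 * 8760
E_a = 9.0261e+05 MWh


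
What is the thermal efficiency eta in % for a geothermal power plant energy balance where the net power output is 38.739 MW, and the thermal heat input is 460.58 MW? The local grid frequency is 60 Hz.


eta = W_net / Q_in * 100
eta = 38.739 / 460.58 * 100
eta = 8.4109 %


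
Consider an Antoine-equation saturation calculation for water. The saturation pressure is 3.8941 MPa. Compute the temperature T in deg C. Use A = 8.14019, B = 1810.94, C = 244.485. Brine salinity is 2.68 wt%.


T = B / (A - log10(P_sat * 760 / 0.101325)) - C
T = 1810.94 / (8.14019 - log10(3.8941 * 760 / 0.101325)) - 244.485
T = 248.33 deg C


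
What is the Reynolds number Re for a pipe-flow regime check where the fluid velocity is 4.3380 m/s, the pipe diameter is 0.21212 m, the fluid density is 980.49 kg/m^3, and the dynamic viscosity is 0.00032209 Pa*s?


Re = rho * vel * D / mu
Re = 980.49 * 4.3380 * 0.21212 / 0.00032209
Re = 2.8012e+06


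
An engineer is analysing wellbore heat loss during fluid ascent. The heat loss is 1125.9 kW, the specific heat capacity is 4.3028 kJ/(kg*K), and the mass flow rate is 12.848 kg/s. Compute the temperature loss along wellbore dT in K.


dT = Q_loss / (mdot * cp)
dT = 1125.9 / (12.848 * 4.3028)
dT = 20.366 K


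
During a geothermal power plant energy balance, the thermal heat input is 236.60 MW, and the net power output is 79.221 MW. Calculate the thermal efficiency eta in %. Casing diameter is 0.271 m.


eta = W_net / Q_in * 100
eta = 79.221 / 236.60 * 100
eta = 33.483 %


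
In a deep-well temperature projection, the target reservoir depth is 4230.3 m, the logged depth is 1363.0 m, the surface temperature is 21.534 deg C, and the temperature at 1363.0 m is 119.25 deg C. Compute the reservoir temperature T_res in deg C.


Step 1: grad = (T_d1 - T_surf)/d1 * 1000 = (119.25 - 21.534)/1363.0 * 1000 = 71.69186 deg C/km
Step 2: T_res = T_surf + grad*d2/1000 = 21.534 + 71.69186*4230.3/1000 = 324.81 deg C
T_res = 324.81 deg C


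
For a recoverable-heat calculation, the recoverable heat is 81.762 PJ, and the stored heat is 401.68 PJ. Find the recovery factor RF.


RF = Q_rec / Q_s
RF = 81.762 / 401.68
RF = 0.20355


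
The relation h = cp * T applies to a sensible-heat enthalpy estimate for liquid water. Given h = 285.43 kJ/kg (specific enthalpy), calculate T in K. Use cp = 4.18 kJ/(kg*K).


T = h / cp
T = 285.43 / 4.18
T = 68.28469 deg C
Convert to K: 68.28469 + 273.15 = 341.43 K
T = 341.43 K


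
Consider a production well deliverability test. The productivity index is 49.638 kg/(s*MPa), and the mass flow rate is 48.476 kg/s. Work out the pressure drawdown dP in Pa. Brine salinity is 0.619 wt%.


dP = mdot * 1000 / PI
dP = 48.476 * 1000 / 49.638
dP = 976.5905 kPa
Convert: 976.5905 kPa * 1000.0 = 9.7659e+05 Pa
dP = 9.7659e+05 Pa


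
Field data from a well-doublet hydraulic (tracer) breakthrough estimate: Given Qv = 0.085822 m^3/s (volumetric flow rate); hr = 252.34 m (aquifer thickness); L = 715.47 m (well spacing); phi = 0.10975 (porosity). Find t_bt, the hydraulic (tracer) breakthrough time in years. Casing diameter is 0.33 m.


t_bt = pi * hr * phi * L^2 / (3 * Qv) / (365.25*86400)
t_bt = pi * 252.34 * 0.10975 * 715.47^2 / (3 * 0.085822) / (365.25*86400)
t_bt = 5.4815 years


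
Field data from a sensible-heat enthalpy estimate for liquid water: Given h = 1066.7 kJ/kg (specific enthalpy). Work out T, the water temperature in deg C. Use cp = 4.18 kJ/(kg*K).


T = h / cp
T = 1066.7 / 4.18
T = 255.19 deg C


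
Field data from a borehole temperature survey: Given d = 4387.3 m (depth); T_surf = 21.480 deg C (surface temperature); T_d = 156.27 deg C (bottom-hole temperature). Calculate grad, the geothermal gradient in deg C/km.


grad = (T_d - T_surf) / d * 1000
grad = (156.27 - 21.480) / 4387.3 * 1000
grad = 30.723 deg C/km


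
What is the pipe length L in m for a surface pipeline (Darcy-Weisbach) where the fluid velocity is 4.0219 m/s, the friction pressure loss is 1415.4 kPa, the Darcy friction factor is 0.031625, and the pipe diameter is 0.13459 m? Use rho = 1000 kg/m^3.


L = dP*1000*D / (f*rho*vel^2/2)
L = 1415.4*1000*0.13459 / (0.031625*1000*4.0219^2/2)
L = 744.78 m


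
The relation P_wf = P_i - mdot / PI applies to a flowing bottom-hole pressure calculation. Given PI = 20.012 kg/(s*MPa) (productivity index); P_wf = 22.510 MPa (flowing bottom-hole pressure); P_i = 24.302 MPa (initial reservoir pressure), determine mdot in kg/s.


mdot = (P_i - P_wf) * PI
mdot = (24.302 - 22.510) * 20.012
mdot = 35.862 kg/s


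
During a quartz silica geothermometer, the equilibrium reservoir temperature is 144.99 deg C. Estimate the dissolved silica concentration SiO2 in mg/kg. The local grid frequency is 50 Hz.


SiO2 = 10^(5.19 - 1309/(T_eq + 273.15))
SiO2 = 10^(5.19 - 1309/(144.99 + 273.15))
SiO2 = 114.68 mg/kg


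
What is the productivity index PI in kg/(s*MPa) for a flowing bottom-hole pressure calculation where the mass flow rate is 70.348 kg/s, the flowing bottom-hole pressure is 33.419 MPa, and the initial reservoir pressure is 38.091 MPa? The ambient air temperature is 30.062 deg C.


PI = mdot / (P_i - P_wf)
PI = 70.348 / (38.091 - 33.419)
PI = 15.057 kg/(s*MPa)


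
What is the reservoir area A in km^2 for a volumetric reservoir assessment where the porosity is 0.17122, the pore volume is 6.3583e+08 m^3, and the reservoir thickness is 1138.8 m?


A = Vp / (1e6 * hr * phi)
A = 6.3583e+08 / (1e6 * 1138.8 * 0.17122)
A = 3.2609 km^2


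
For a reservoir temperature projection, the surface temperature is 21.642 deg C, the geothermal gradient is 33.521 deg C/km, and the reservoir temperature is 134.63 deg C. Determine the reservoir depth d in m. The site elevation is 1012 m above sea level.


d = (T_res - T_surf) / grad * 1000
d = (134.63 - 21.642) / 33.521 * 1000
d = 3370.7 m


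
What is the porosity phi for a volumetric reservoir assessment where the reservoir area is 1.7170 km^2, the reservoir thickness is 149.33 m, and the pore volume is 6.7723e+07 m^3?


phi = Vp / (A * 1e6 * hr)
phi = 6.7723e+07 / (1.7170 * 1e6 * 149.33)
phi = 0.26413


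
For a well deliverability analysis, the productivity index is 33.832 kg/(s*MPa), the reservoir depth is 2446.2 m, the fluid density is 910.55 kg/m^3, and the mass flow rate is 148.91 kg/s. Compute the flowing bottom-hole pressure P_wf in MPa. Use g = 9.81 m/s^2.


Step 1: P_i = rho*g*h/1e6 = 910.55*9.81*2446.2/1e6 = 21.85067 MPa
Step 2: P_wf = P_i - mdot/PI = 21.85067 - 148.91/33.832 = 17.449 MPa
P_wf = 17.449 MPa


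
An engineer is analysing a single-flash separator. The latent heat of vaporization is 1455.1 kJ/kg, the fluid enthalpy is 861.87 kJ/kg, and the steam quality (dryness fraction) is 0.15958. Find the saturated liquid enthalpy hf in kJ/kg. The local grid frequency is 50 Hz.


hf = h - x * hfg
hf = 861.87 - 0.15958 * 1455.1
hf = 629.67 kJ/kg


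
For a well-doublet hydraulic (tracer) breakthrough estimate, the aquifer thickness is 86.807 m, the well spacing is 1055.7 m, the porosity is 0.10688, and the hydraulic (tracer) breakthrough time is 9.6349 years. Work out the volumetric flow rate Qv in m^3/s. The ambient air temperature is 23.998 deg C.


Qv = pi*hr*phi*L^2 / (3*t_bt*365.25*86400)
Qv = pi*86.807*0.10688*1055.7^2 / (3*9.6349*365.25*86400)
Qv = 0.035613 m^3/s


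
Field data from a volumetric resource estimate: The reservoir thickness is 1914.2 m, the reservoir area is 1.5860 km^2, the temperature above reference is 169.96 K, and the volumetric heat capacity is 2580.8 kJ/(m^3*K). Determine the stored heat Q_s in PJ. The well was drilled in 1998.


Step 1: Vr = A*1e6*hr = 1.586*1e6*1914.2 = 3.035921e+09 m^3
Step 2: Q_s = Vr*rhoc*dT/1e12 = 3.035921e+09*2580.8*169.96/1e12 = 1331.7 PJ
Q_s = 1331.7 PJ


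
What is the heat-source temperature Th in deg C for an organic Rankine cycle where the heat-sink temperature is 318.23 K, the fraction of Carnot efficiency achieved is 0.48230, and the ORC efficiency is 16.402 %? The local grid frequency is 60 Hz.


Th = Tc / (1 - (eta_orc/100)/f)
Th = 318.23 / (1 - (16.402/100)/0.48230)
Th = 482.2242 K
Convert to deg C: 482.2242 - 273.15 = 209.07 deg C
Th = 209.07 deg C


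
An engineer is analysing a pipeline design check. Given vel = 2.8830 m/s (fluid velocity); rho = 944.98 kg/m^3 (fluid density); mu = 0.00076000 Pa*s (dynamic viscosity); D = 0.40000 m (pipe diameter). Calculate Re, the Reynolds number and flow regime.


Step 1: Re = rho*vel*D/mu = 944.98*2.883*0.4/0.00076 = 1.4339e+06
Step 2: Re = 1.4339e+06 > 4000, so flow is turbulent.
Re = 1.4339e+06 (turbulent)


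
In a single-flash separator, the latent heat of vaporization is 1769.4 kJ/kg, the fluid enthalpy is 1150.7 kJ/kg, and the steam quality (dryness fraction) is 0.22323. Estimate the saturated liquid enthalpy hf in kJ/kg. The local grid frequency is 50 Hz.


hf = h - x * hfg
hf = 1150.7 - 0.22323 * 1769.4
hf = 755.72 kJ/kg


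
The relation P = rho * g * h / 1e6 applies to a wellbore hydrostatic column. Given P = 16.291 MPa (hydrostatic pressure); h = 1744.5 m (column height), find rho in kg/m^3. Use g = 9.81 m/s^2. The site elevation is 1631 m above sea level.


rho = P * 1e6 / (g * h)
rho = 16.291 * 1e6 / (9.81 * 1744.5)
rho = 951.94 kg/m^3


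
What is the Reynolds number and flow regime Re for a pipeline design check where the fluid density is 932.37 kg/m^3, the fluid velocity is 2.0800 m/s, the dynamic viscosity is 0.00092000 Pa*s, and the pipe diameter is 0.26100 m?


Step 1: Re = rho*vel*D/mu = 932.37*2.08*0.261/0.00092 = 5.5018e+05
Step 2: Re = 5.5018e+05 > 4000, so flow is turbulent.
Re = 5.5018e+05 (turbulent)


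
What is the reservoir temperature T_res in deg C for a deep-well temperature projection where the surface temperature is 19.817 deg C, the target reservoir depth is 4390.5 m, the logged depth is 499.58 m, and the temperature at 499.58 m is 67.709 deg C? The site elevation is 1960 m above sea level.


Step 1: grad = (T_d1 - T_surf)/d1 * 1000 = (67.709 - 19.817)/499.58 * 1000 = 95.86453 deg C/km
Step 2: T_res = T_surf + grad*d2/1000 = 19.817 + 95.86453*4390.5/1000 = 440.71 deg C
T_res = 440.71 deg C


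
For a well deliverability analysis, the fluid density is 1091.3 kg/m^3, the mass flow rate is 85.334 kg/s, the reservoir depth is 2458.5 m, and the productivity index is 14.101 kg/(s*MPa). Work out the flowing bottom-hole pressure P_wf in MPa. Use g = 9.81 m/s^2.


Step 1: P_i = rho*g*h/1e6 = 1091.3*9.81*2458.5/1e6 = 26.31985 MPa
Step 2: P_wf = P_i - mdot/PI = 26.31985 - 85.334/14.101 = 20.268 MPa
P_wf = 20.268 MPa


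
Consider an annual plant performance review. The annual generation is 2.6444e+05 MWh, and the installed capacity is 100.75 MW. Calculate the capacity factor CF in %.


CF = E_a / (cap * 8760) * 100
CF = 2.6444e+05 / (100.75 * 8760) * 100
CF = 29.962 %


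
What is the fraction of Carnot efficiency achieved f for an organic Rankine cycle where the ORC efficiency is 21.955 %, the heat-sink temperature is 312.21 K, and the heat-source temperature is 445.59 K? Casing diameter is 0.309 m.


f = (eta_orc/100) / (1 - Tc/Th)
f = (21.955/100) / (1 - 312.21/445.59)
f = 0.73346


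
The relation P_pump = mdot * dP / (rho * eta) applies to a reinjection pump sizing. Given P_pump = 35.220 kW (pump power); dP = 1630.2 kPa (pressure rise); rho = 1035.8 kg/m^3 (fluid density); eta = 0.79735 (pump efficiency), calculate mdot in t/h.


mdot = P_pump * rho * eta / dP
mdot = 35.220 * 1035.8 * 0.79735 / 1630.2
mdot = 17.84323 kg/s
Convert: 17.84323 kg/s * 3.6 = 64.236 t/h
mdot = 64.236 t/h


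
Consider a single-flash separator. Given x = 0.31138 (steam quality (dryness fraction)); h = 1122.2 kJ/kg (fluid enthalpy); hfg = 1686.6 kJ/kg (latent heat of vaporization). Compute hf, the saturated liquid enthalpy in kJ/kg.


hf = h - x * hfg
hf = 1122.2 - 0.31138 * 1686.6
hf = 597.03 kJ/kg


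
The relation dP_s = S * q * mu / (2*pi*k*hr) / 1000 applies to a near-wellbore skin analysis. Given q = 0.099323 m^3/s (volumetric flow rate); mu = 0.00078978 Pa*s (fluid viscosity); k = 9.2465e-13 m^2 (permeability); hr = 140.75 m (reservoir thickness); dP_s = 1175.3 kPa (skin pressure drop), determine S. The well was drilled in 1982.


S = dP_s * 1000 * 2*pi*k*hr / (q*mu)
S = 1175.3 * 1000 * 2*pi*9.2465e-13*140.75 / (0.099323*0.00078978)
S = 12.252


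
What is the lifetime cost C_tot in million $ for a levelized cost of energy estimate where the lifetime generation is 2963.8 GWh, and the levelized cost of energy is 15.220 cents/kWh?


C_tot = LCOE / 100 * E_tot
C_tot = 15.220 / 100 * 2963.8
C_tot = 451.09 million $


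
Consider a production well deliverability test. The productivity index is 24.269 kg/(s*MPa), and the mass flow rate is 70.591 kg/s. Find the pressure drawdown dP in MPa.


dP = mdot * 1000 / PI
dP = 70.591 * 1000 / 24.269
dP = 2908.690 kPa
Convert: 2908.690 kPa * 0.001 = 2.9087 MPa
dP = 2.9087 MPa


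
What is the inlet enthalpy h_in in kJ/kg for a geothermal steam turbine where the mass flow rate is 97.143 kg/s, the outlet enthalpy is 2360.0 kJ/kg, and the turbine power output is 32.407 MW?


h_in = h_out + P * 1000 / mdot
h_in = 2360.0 + 32.407 * 1000 / 97.143
h_in = 2693.6 kJ/kg


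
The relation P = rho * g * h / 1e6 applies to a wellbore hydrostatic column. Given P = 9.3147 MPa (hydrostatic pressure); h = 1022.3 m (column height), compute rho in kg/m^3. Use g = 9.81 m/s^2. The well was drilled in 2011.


rho = P * 1e6 / (g * h)
rho = 9.3147 * 1e6 / (9.81 * 1022.3)
rho = 928.80 kg/m^3


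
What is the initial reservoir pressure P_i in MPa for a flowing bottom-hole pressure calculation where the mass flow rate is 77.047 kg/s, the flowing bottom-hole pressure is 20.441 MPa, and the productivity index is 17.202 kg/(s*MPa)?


P_i = P_wf + mdot / PI
P_i = 20.441 + 77.047 / 17.202
P_i = 24.920 MPa


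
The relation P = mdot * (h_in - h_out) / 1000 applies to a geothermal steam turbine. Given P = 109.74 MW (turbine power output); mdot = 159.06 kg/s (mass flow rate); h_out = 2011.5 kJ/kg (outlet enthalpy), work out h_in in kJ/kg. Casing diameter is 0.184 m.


h_in = h_out + P * 1000 / mdot
h_in = 2011.5 + 109.74 * 1000 / 159.06
h_in = 2701.4 kJ/kg


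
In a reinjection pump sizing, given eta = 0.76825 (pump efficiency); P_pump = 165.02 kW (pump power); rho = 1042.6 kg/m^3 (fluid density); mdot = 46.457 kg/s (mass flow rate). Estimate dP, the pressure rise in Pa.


dP = P_pump * rho * eta / mdot
dP = 165.02 * 1042.6 * 0.76825 / 46.457
dP = 2845.154 kPa
Convert: 2845.154 kPa * 1000.0 = 2.8452e+06 Pa
dP = 2.8452e+06 Pa


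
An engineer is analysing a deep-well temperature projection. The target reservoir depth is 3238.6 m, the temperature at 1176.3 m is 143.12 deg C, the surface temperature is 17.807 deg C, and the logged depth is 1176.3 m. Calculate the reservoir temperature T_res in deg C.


Step 1: grad = (T_d1 - T_surf)/d1 * 1000 = (143.12 - 17.807)/1176.3 * 1000 = 106.5315 deg C/km
Step 2: T_res = T_surf + grad*d2/1000 = 17.807 + 106.5315*3238.6/1000 = 362.82 deg C
T_res = 362.82 deg C


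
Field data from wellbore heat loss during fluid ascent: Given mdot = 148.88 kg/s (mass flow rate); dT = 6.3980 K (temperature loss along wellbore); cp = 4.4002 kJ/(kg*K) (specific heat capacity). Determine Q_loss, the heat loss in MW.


Q_loss = mdot * cp * dT
Q_loss = 148.88 * 4.4002 * 6.3980
Q_loss = 4191.341 kW
Convert: 4191.341 kW * 0.001 = 4.1913 MW
Q_loss = 4.1913 MW


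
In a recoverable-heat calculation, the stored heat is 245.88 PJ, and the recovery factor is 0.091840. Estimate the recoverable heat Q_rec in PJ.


Q_rec = Q_s * RF
Q_rec = 245.88 * 0.091840
Q_rec = 22.582 PJ


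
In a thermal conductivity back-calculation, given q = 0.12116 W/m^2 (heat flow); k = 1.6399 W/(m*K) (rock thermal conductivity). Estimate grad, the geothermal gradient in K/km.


grad = q / k * 1000
grad = 0.12116 / 1.6399 * 1000
grad = 73.88255 deg C/km
Convert: 73.88255 deg C/km * 1.0 = 73.883 K/km
grad = 73.883 K/km


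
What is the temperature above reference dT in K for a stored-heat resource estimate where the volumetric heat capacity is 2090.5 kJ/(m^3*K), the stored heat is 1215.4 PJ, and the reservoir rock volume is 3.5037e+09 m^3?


dT = Q_s * 1e12 / (Vr * rhoc)
dT = 1215.4 * 1e12 / (3.5037e+09 * 2090.5)
dT = 165.94 K


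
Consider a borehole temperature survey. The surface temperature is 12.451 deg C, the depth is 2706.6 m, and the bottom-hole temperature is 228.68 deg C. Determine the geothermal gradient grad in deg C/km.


grad = (T_d - T_surf) / d * 1000
grad = (228.68 - 12.451) / 2706.6 * 1000
grad = 79.890 deg C/km


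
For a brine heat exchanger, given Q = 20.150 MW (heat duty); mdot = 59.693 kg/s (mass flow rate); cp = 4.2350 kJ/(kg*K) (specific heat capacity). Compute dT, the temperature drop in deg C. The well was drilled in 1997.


dT = Q * 1000 / (mdot * cp)
dT = 20.150 * 1000 / (59.693 * 4.2350)
dT = 79.70732 K
Convert (temperature difference, 1 K = 1 deg C): 79.70732 K = 79.70732 deg C
dT = 79.707 deg C


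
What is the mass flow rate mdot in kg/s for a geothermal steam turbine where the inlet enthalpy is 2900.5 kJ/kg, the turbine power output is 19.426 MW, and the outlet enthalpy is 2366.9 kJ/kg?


mdot = P * 1000 / (h_in - h_out)
mdot = 19.426 * 1000 / (2900.5 - 2366.9)
mdot = 36.406 kg/s


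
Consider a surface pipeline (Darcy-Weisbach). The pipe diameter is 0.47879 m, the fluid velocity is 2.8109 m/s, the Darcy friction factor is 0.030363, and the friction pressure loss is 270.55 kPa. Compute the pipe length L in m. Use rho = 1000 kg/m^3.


L = dP*1000*D / (f*rho*vel^2/2)
L = 270.55*1000*0.47879 / (0.030363*1000*2.8109^2/2)
L = 1079.9 m


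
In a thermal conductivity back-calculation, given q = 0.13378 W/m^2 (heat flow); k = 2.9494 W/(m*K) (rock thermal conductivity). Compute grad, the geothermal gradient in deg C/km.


grad = q / k * 1000
grad = 0.13378 / 2.9494 * 1000
grad = 45.358 deg C/km


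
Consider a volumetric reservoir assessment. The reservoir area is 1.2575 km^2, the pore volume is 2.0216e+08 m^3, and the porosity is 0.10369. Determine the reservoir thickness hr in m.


hr = Vp / (A * 1e6 * phi)
hr = 2.0216e+08 / (1.2575 * 1e6 * 0.10369)
hr = 1550.4 m


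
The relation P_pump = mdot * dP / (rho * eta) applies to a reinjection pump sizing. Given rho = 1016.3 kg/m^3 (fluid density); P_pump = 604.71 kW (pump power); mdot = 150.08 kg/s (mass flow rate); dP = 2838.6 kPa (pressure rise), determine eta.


eta = mdot * dP / (rho * P_pump)
eta = 150.08 * 2838.6 / (1016.3 * 604.71)
eta = 0.69320


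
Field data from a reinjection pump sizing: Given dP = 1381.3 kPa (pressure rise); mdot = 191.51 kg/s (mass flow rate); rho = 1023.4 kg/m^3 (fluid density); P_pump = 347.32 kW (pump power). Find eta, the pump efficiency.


eta = mdot * dP / (rho * P_pump)
eta = 191.51 * 1381.3 / (1023.4 * 347.32)
eta = 0.74423


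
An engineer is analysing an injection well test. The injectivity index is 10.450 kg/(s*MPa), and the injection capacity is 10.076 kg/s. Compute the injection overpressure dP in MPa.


dP = mdot * 1000 / II
dP = 10.076 * 1000 / 10.450
dP = 964.2105 kPa
Convert: 964.2105 kPa * 0.001 = 0.96421 MPa
dP = 0.96421 MPa


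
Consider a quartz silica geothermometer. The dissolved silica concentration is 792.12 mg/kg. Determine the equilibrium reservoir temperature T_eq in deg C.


T_eq = 1309 / (5.19 - log10(SiO2)) - 273.15
T_eq = 1309 / (5.19 - log10(792.12)) - 273.15
T_eq = 298.16 deg C


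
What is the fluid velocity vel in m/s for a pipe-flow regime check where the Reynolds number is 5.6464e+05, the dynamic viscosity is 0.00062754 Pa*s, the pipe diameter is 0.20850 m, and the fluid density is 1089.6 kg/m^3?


vel = Re * mu / (rho * D)
vel = 5.6464e+05 * 0.00062754 / (1089.6 * 0.20850)
vel = 1.5597 m/s


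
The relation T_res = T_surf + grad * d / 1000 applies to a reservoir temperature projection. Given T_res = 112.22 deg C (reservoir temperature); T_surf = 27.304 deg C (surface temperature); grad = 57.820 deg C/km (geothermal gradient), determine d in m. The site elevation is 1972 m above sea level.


d = (T_res - T_surf) / grad * 1000
d = (112.22 - 27.304) / 57.820 * 1000
d = 1468.6 m


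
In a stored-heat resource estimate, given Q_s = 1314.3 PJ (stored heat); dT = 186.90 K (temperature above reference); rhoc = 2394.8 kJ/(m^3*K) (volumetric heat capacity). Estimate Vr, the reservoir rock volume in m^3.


Vr = Q_s * 1e12 / (rhoc * dT)
Vr = 1314.3 * 1e12 / (2394.8 * 186.90)
Vr = 2.9364e+09 m^3


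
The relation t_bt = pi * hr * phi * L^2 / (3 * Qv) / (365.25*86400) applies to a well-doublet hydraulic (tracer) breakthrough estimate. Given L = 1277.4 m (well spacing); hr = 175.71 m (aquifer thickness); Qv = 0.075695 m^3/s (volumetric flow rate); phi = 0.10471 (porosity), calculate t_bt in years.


t_bt = pi * hr * phi * L^2 / (3 * Qv) / (365.25*86400)
t_bt = pi * 175.71 * 0.10471 * 1277.4^2 / (3 * 0.075695) / (365.25*86400)
t_bt = 13.161 years


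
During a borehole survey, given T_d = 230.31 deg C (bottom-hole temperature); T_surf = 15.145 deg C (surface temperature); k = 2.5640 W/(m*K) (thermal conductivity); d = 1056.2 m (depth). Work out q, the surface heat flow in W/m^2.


Step 1: grad = (T_d - T_surf)/d * 1000 = (230.31 - 15.145)/1056.2 * 1000 = 203.7162 deg C/km
Step 2: q = k * grad / 1000 = 2.564 * 203.7162 / 1000 = 0.52233 W/m^2
q = 0.52233 W/m^2


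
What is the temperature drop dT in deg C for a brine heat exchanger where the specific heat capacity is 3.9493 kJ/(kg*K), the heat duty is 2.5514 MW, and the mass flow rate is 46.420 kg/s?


dT = Q * 1000 / (mdot * cp)
dT = 2.5514 * 1000 / (46.420 * 3.9493)
dT = 13.91725 K
Convert (temperature difference, 1 K = 1 deg C): 13.91725 K = 13.91725 deg C
dT = 13.917 deg C


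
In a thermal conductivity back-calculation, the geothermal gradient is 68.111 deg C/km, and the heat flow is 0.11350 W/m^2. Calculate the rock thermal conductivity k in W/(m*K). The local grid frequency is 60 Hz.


k = q / (grad / 1000)
k = 0.11350 / (68.111 / 1000)
k = 1.6664 W/(m*K)


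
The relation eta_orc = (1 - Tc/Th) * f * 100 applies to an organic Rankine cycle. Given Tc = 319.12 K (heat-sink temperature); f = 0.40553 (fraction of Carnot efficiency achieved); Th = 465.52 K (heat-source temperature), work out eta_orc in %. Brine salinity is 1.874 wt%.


eta_orc = (1 - Tc/Th) * f * 100
eta_orc = (1 - 319.12/465.52) * 0.40553 * 100
eta_orc = 12.753 %


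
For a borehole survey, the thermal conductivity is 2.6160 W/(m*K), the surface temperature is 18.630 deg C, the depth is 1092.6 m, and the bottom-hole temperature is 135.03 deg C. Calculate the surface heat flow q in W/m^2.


Step 1: grad = (T_d - T_surf)/d * 1000 = (135.03 - 18.63)/1092.6 * 1000 = 106.5349 deg C/km
Step 2: q = k * grad / 1000 = 2.616 * 106.5349 / 1000 = 0.27870 W/m^2
q = 0.27870 W/m^2


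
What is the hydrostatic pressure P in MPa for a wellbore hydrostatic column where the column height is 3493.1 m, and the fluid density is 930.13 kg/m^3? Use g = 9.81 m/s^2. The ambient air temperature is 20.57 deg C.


P = rho * g * h / 1e6
P = 930.13 * 9.81 * 3493.1 / 1e6
P = 31.873 MPa


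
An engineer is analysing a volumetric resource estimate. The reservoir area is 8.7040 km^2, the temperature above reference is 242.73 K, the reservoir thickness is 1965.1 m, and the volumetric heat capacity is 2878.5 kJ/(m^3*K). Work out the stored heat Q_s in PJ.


Step 1: Vr = A*1e6*hr = 8.704*1e6*1965.1 = 1.710423e+10 m^3
Step 2: Q_s = Vr*rhoc*dT/1e12 = 1.710423e+10*2878.5*242.73/1e12 = 11951 PJ
Q_s = 11951 PJ


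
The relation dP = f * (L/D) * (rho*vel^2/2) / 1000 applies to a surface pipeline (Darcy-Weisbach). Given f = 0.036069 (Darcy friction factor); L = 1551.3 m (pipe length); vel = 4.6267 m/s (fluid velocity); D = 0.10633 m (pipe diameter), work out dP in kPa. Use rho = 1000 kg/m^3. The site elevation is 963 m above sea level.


dP = f * (L/D) * (rho*vel^2/2) / 1000
dP = 0.036069 * (1551.3/0.10633) * (1000*4.6267^2/2) / 1000
dP = 5632.3 kPa


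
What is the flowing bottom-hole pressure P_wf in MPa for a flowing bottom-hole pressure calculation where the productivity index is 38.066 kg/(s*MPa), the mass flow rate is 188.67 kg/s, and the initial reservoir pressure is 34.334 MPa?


P_wf = P_i - mdot / PI
P_wf = 34.334 - 188.67 / 38.066
P_wf = 29.378 MPa


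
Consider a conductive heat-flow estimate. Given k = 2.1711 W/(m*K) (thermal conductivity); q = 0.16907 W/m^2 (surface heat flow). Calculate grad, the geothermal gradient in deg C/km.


grad = q * 1000 / k
grad = 0.16907 * 1000 / 2.1711
grad = 77.873 deg C/km


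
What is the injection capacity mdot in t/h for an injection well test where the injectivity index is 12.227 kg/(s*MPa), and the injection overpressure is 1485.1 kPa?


mdot = II * dP / 1000
mdot = 12.227 * 1485.1 / 1000
mdot = 18.15832 kg/s
Convert: 18.15832 kg/s * 3.6 = 65.370 t/h
mdot = 65.370 t/h


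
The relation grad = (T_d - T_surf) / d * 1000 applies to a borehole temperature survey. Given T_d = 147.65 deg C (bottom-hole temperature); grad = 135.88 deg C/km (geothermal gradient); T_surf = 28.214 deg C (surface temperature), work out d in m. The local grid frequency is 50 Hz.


d = (T_d - T_surf) / grad * 1000
d = (147.65 - 28.214) / 135.88 * 1000
d = 878.98 m


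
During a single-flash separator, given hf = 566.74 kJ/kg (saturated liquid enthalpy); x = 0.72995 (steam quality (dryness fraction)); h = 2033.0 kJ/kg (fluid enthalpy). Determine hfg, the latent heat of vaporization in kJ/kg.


hfg = (h - hf) / x
hfg = (2033.0 - 566.74) / 0.72995
hfg = 2008.7 kJ/kg


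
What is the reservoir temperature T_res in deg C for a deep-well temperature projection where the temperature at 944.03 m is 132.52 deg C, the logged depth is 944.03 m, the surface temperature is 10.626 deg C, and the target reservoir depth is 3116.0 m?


Step 1: grad = (T_d1 - T_surf)/d1 * 1000 = (132.52 - 10.626)/944.03 * 1000 = 129.1209 deg C/km
Step 2: T_res = T_surf + grad*d2/1000 = 10.626 + 129.1209*3116.0/1000 = 412.97 deg C
T_res = 412.97 deg C


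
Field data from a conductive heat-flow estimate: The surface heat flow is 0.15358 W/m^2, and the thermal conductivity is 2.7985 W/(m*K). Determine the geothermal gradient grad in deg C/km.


grad = q * 1000 / k
grad = 0.15358 * 1000 / 2.7985
grad = 54.879 deg C/km


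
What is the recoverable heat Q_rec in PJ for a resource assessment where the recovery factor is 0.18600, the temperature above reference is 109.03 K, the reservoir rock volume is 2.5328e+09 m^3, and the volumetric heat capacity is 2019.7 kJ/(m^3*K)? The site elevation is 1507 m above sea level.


Step 1: Q_s = Vr*rhoc*dT/1e12 = 2.5328e+09*2019.7*109.03/1e12 = 557.7425 PJ
Step 2: Q_rec = Q_s * RF = 557.7425 * 0.186 = 103.74 PJ
Q_rec = 103.74 PJ


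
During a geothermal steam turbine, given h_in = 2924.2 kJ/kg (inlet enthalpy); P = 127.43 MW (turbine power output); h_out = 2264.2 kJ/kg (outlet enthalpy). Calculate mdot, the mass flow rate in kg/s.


mdot = P * 1000 / (h_in - h_out)
mdot = 127.43 * 1000 / (2924.2 - 2264.2)
mdot = 193.08 kg/s


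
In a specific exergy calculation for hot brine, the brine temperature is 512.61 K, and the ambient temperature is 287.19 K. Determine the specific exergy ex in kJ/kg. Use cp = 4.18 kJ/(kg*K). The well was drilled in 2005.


ex = cp * ((T_b - T_0) - T_0 * ln(T_b/T_0))
ex = 4.18 * ((512.61 - 287.19) - 287.19 * ln(512.61/287.19))
ex = 246.75 kJ/kg


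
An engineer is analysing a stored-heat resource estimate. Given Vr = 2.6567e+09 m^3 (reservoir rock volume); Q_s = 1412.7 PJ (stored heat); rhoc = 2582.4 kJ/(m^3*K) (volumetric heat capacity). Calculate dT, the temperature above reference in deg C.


dT = Q_s * 1e12 / (Vr * rhoc)
dT = 1412.7 * 1e12 / (2.6567e+09 * 2582.4)
dT = 205.9131 K
Convert (temperature difference, 1 K = 1 deg C): 205.9131 K = 205.9131 deg C
dT = 205.91 deg C


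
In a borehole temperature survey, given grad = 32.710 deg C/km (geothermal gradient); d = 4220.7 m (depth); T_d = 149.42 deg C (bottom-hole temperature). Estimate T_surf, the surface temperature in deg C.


T_surf = T_d - grad * d / 1000
T_surf = 149.42 - 32.710 * 4220.7 / 1000
T_surf = 11.361 deg C


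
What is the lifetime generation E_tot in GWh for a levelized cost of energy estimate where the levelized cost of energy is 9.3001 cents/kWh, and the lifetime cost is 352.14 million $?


E_tot = C_tot / LCOE * 100
E_tot = 352.14 / 9.3001 * 100
E_tot = 3786.4 GWh


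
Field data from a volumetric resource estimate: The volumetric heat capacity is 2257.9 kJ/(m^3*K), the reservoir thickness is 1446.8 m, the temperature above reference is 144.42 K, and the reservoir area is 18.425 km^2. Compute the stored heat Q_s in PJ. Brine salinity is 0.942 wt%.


Step 1: Vr = A*1e6*hr = 18.425*1e6*1446.8 = 2.665729e+10 m^3
Step 2: Q_s = Vr*rhoc*dT/1e12 = 2.665729e+10*2257.9*144.42/1e12 = 8692.6 PJ
Q_s = 8692.6 PJ


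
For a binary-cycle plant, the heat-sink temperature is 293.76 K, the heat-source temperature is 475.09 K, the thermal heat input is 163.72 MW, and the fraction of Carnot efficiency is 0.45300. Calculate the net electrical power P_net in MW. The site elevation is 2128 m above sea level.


Step 1: eta = (1 - Tc/Th)*f = (1 - 293.76/475.09)*0.453 = 0.1728988
Step 2: P_net = eta * Q_in = 0.1728988 * 163.72 = 28.307 MW
P_net = 28.307 MW


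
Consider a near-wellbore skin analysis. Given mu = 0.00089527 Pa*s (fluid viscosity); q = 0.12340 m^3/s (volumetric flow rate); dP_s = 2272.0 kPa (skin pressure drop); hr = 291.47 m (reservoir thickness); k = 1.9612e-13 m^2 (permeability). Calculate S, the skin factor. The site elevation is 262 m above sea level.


S = dP_s * 1000 * 2*pi*k*hr / (q*mu)
S = 2272.0 * 1000 * 2*pi*1.9612e-13*291.47 / (0.12340*0.00089527)
S = 7.3864


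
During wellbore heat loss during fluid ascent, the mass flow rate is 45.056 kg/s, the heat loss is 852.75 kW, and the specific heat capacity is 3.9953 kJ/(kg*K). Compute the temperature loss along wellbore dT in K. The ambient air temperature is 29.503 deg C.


dT = Q_loss / (mdot * cp)
dT = 852.75 / (45.056 * 3.9953)
dT = 4.7372 K


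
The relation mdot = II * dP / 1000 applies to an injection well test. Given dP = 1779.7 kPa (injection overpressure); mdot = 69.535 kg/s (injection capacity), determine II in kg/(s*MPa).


II = mdot * 1000 / dP
II = 69.535 * 1000 / 1779.7
II = 39.071 kg/(s*MPa)


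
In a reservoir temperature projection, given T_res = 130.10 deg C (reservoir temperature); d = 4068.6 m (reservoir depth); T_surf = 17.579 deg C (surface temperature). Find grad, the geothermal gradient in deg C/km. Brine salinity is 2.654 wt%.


grad = (T_res - T_surf) / d * 1000
grad = (130.10 - 17.579) / 4068.6 * 1000
grad = 27.656 deg C/km


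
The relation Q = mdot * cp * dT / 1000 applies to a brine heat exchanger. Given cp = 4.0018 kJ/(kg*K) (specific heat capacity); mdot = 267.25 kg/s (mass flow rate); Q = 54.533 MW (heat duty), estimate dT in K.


dT = Q * 1000 / (mdot * cp)
dT = 54.533 * 1000 / (267.25 * 4.0018)
dT = 50.990 K


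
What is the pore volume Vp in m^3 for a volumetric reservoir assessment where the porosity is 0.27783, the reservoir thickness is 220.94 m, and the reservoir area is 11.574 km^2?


Vp = A * 1e6 * hr * phi
Vp = 11.574 * 1e6 * 220.94 * 0.27783
Vp = 7.1046e+08 m^3


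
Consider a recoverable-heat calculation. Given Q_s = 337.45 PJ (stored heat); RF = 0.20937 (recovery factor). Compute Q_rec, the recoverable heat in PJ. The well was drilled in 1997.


Q_rec = Q_s * RF
Q_rec = 337.45 * 0.20937
Q_rec = 70.652 PJ


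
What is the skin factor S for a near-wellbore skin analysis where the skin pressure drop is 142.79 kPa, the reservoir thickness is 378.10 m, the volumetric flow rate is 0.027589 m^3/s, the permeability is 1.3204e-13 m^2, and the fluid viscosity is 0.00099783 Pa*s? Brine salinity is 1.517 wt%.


S = dP_s * 1000 * 2*pi*k*hr / (q*mu)
S = 142.79 * 1000 * 2*pi*1.3204e-13*378.10 / (0.027589*0.00099783)
S = 1.6270


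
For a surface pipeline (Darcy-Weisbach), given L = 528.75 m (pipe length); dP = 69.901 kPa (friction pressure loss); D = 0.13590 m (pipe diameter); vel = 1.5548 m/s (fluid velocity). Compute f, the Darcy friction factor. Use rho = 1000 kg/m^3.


f = dP*1000 / ((L/D)*(rho*vel^2/2))
f = 69.901*1000 / ((528.75/0.13590)*(1000*1.5548^2/2))
f = 0.014864


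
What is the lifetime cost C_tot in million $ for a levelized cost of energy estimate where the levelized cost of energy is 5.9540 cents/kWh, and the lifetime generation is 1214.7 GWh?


C_tot = LCOE / 100 * E_tot
C_tot = 5.9540 / 100 * 1214.7
C_tot = 72.323 million $


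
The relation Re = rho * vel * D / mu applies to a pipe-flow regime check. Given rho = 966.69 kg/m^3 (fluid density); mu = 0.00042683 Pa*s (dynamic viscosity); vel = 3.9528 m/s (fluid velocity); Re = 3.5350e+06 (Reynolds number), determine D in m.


D = Re * mu / (rho * vel)
D = 3.5350e+06 * 0.00042683 / (966.69 * 3.9528)
D = 0.39487 m


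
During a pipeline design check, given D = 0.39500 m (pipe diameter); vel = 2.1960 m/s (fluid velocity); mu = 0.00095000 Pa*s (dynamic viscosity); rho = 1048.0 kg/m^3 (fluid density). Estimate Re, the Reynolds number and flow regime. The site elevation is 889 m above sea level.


Step 1: Re = rho*vel*D/mu = 1048.0*2.196*0.395/0.00095 = 9.5690e+05
Step 2: Re = 9.5690e+05 > 4000, so flow is turbulent.
Re = 9.5690e+05 (turbulent)


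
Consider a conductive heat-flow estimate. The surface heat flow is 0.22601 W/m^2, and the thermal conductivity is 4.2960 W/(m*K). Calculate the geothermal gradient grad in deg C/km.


grad = q * 1000 / k
grad = 0.22601 * 1000 / 4.2960
grad = 52.609 deg C/km


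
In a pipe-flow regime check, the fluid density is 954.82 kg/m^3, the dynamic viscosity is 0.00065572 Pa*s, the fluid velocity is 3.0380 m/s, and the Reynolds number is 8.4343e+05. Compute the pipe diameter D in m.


D = Re * mu / (rho * vel)
D = 8.4343e+05 * 0.00065572 / (954.82 * 3.0380)
D = 0.19066 m
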